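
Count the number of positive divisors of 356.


356 = 2^2 × 89^1
d(356) = (2+1) × (1+1) = 6

6 divisors


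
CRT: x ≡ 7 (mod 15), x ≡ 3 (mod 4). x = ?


M = 15*4 = 60
M1 = M/15 = 4, M2 = M/4 = 15
M1^(-1) mod 15 = 4, M2^(-1) mod 4 = 3
x = 7*4*4 + 3*15*3 = 247
247 mod 60 = 7
Check: 7 mod 15 = 7 ✓, 7 mod 4 = 3 ✓

x ≡ 7 (mod 60)


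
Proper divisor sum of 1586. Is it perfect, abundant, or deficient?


Proper divisors: 1, 2, 13, 26, 61, 122, 793
Sum = 1 + 2 + 13 + 26 + 61 + 122 + 793 = 1018
1018 < 1586 → deficient

s(1586) = 1018 (deficient)


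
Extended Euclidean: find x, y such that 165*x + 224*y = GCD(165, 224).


Tabular extended Euclidean (each row: r = 165*s + 224*t):
r=165, s=1, t=0
r=224, s=0, t=1
q=0: r=165, s=1, t=0   [165*(1) + 224*(0) = 165]
q=1: r=59, s=-1, t=1   [165*(-1) + 224*(1) = 59]
q=2: r=47, s=3, t=-2   [165*(3) + 224*(-2) = 47]
q=1: r=12, s=-4, t=3   [165*(-4) + 224*(3) = 12]
q=3: r=11, s=15, t=-11   [165*(15) + 224*(-11) = 11]
q=1: r=1, s=-19, t=14   [165*(-19) + 224*(14) = 1]
q=11: r=0, s=224, t=-165   [165*(224) + 224*(-165) = 0]
GCD = 1; from the row with r=1: x=-19, y=14
Check: 165*(-19) + 224*(14) = -3135 + 3136 = 1

GCD = 1, x = -19, y = 14


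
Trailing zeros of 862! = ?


floor(862/5) = 172
floor(862/25) = 34
floor(862/125) = 6
floor(862/625) = 1
Total = 213

213 trailing zeros


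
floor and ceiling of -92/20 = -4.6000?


-92/20 = -4.6000
floor = -5
ceil = -4

floor = -5, ceil = -4


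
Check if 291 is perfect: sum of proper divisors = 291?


Proper divisors of 291: 1, 3, 97
Sum = 1 + 3 + 97 = 101

No, 291 is not perfect (101 ≠ 291)


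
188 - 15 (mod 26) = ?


188 - 15 = 173
173 mod 26 = 17


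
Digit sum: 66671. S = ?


6 + 6 + 6 + 7 + 1 = 26


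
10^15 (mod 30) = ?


10^1 mod 30 = 10
10^2 mod 30 = 10
10^3 mod 30 = 10
10^4 mod 30 = 10
10^5 mod 30 = 10
10^6 mod 30 = 10
10^7 mod 30 = 10
10^8 mod 30 = 10
10^9 mod 30 = 10
10^10 mod 30 = 10
10^11 mod 30 = 10
10^12 mod 30 = 10
10^13 mod 30 = 10
10^14 mod 30 = 10
10^15 mod 30 = 10


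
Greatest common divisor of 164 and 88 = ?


164 = 1 * 88 + 76
88 = 1 * 76 + 12
76 = 6 * 12 + 4
12 = 3 * 4 + 0
GCD = 4


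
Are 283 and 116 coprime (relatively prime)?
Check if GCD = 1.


Euclidean algorithm:
283 = 2 * 116 + 51
116 = 2 * 51 + 14
51 = 3 * 14 + 9
14 = 1 * 9 + 5
9 = 1 * 5 + 4
5 = 1 * 4 + 1
4 = 4 * 1 + 0
GCD(283, 116) = 1

Yes, coprime (GCD = 1)


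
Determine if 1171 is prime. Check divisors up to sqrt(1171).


Check divisors up to sqrt(1171) = 34.2199
No divisors found.
1171 is prime.

Yes, 1171 is prime


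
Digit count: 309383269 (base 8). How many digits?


309383269 in base 8 = 2234150145
Number of digits = 10

10 digits (base 8)


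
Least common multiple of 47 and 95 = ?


GCD(47, 95) = 1
LCM = 47*95/1 = 4465/1 = 4465

LCM = 4465


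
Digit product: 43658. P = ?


4 × 3 × 6 × 5 × 8 = 2880


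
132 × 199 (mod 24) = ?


132 × 199 = 26268
26268 mod 24 = 12


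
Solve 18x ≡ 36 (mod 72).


GCD(18, 72) = 18 divides 36
Divide: 1x ≡ 2 (mod 4)
x ≡ 2 (mod 4)


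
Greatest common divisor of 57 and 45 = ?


57 = 1 * 45 + 12
45 = 3 * 12 + 9
12 = 1 * 9 + 3
9 = 3 * 3 + 0
GCD = 3


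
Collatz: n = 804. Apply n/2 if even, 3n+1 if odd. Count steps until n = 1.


804 → 402 → 201 → 604 → 302 → 151 → 454 → 227 → 682 → 341 → 1024 → 512 → 256 → 128 → 64 → 32 → 16 → 8 → 4 → 2 → 1
Total steps = 20

20 steps


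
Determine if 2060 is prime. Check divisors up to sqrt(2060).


2060 / 2 = 1030 (exact division)
2060 is NOT prime.

No, 2060 is not prime


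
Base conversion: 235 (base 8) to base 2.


235 (base 8) = 157 (decimal)
157 (decimal) = 10011101 (base 2)


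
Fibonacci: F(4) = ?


Sequence: 1, 1, 2, 3
F(4) = 3


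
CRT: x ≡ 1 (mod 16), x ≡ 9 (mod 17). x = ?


M = 16*17 = 272
M1 = M/16 = 17, M2 = M/17 = 16
M1^(-1) mod 16 = 1, M2^(-1) mod 17 = 16
x = 1*17*1 + 9*16*16 = 2321
2321 mod 272 = 145
Check: 145 mod 16 = 1 ✓, 145 mod 17 = 9 ✓

x ≡ 145 (mod 272)


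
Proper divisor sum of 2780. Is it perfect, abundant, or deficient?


Proper divisors: 1, 2, 4, 5, 10, 20, 139, 278, 556, 695, 1390
Sum = 1 + 2 + 4 + 5 + 10 + 20 + 139 + 278 + 556 + 695 + 1390 = 3100
3100 > 2780 → abundant

s(2780) = 3100 (abundant)


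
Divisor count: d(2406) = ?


2406 = 2^1 × 3^1 × 401^1
d(2406) = (1+1) × (1+1) × (1+1) = 8

8 divisors


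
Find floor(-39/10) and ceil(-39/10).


-39/10 = -3.9000
floor = -4
ceil = -3

floor = -4, ceil = -3


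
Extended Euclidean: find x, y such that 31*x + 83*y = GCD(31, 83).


Tabular extended Euclidean (each row: r = 31*s + 83*t):
r=31, s=1, t=0
r=83, s=0, t=1
q=0: r=31, s=1, t=0   [31*(1) + 83*(0) = 31]
q=2: r=21, s=-2, t=1   [31*(-2) + 83*(1) = 21]
q=1: r=10, s=3, t=-1   [31*(3) + 83*(-1) = 10]
q=2: r=1, s=-8, t=3   [31*(-8) + 83*(3) = 1]
q=10: r=0, s=83, t=-31   [31*(83) + 83*(-31) = 0]
GCD = 1; from the row with r=1: x=-8, y=3
Check: 31*(-8) + 83*(3) = -248 + 249 = 1

GCD = 1, x = -8, y = 3


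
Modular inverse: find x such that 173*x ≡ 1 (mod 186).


Use the extended Euclidean algorithm on (186, 173); each row r = 186*s + 173*t:
r=186, s=1, t=0
r=173, s=0, t=1
q=1: r=13, s=1, t=-1   [186*(1) + 173*(-1) = 13]
q=13: r=4, s=-13, t=14   [186*(-13) + 173*(14) = 4]
q=3: r=1, s=40, t=-43   [186*(40) + 173*(-43) = 1]
q=4: r=0, s=-173, t=186   [186*(-173) + 173*(186) = 0]
GCD = 1 with t = -43, so 173*(-43) ≡ 1 (mod 186)
Inverse = -43 mod 186 = 143
Check: 173 * 143 = 24739 ≡ 1 (mod 186)

173^(-1) ≡ 143 (mod 186)


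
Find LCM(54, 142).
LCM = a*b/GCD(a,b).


GCD(54, 142) = 2
LCM = 54*142/2 = 7668/2 = 3834

LCM = 3834


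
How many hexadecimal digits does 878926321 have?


878926321 in base 16 = 346359F1
Number of digits = 8

8 digits (base 16)


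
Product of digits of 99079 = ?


9 × 9 × 0 × 7 × 9 = 0


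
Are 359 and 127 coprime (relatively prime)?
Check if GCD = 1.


Euclidean algorithm:
359 = 2 * 127 + 105
127 = 1 * 105 + 22
105 = 4 * 22 + 17
22 = 1 * 17 + 5
17 = 3 * 5 + 2
5 = 2 * 2 + 1
2 = 2 * 1 + 0
GCD(359, 127) = 1

Yes, coprime (GCD = 1)


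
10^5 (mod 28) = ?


10^1 mod 28 = 10
10^2 mod 28 = 16
10^3 mod 28 = 20
10^4 mod 28 = 4
10^5 mod 28 = 12


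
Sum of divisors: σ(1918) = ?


Divisors of 1918: 1, 2, 7, 14, 137, 274, 959, 1918
Sum = 1 + 2 + 7 + 14 + 137 + 274 + 959 + 1918 = 3312

σ(1918) = 3312


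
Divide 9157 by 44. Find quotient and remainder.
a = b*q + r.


9157 = 44 * 208 + 5
Check: 9152 + 5 = 9157

q = 208, r = 5


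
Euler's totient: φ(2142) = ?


2142 = 2 × 3^2 × 7 × 17
Prime factors: 2, 3, 7, 17
φ(2142) = 2142 × (1-1/2) × (1-1/3) × (1-1/7) × (1-1/17)
= 2142 × 1/2 × 2/3 × 6/7 × 16/17 = 576

φ(2142) = 576


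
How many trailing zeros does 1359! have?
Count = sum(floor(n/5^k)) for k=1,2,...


floor(1359/5) = 271
floor(1359/25) = 54
floor(1359/125) = 10
floor(1359/625) = 2
Total = 337

337 trailing zeros


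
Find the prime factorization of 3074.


3074 / 2 = 1537
1537 / 29 = 53
53 / 53 = 1
3074 = 2 × 29 × 53


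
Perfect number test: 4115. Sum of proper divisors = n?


Proper divisors of 4115: 1, 5, 823
Sum = 1 + 5 + 823 = 829

No, 4115 is not perfect (829 ≠ 4115)


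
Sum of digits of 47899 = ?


4 + 7 + 8 + 9 + 9 = 37


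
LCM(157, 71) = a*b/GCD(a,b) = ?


GCD(157, 71) = 1
LCM = 157*71/1 = 11147/1 = 11147

LCM = 11147


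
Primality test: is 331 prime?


Check divisors up to sqrt(331) = 18.1934
No divisors found.
331 is prime.

Yes, 331 is prime


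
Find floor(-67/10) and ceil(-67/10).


-67/10 = -6.7000
floor = -7
ceil = -6

floor = -7, ceil = -6


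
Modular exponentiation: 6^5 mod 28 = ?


6^1 mod 28 = 6
6^2 mod 28 = 8
6^3 mod 28 = 20
6^4 mod 28 = 8
6^5 mod 28 = 20


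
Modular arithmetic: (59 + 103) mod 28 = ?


59 + 103 = 162
162 mod 28 = 22


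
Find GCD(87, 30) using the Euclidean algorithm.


87 = 2 * 30 + 27
30 = 1 * 27 + 3
27 = 9 * 3 + 0
GCD = 3


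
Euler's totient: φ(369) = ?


369 = 3^2 × 41
Prime factors: 3, 41
φ(369) = 369 × (1-1/3) × (1-1/41)
= 369 × 2/3 × 40/41 = 240

φ(369) = 240


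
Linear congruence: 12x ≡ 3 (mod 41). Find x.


GCD(12, 41) = 1, unique solution
a^(-1) mod 41 = 24
x = 24 * 3 mod 41 = 31

x ≡ 31 (mod 41)


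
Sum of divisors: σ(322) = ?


Divisors of 322: 1, 2, 7, 14, 23, 46, 161, 322
Sum = 1 + 2 + 7 + 14 + 23 + 46 + 161 + 322 = 576

σ(322) = 576


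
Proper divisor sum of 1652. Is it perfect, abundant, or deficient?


Proper divisors: 1, 2, 4, 7, 14, 28, 59, 118, 236, 413, 826
Sum = 1 + 2 + 4 + 7 + 14 + 28 + 59 + 118 + 236 + 413 + 826 = 1708
1708 > 1652 → abundant

s(1652) = 1708 (abundant)


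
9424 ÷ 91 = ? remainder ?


9424 = 91 * 103 + 51
Check: 9373 + 51 = 9424

q = 103, r = 51


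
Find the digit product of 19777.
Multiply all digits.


1 × 9 × 7 × 7 × 7 = 3087


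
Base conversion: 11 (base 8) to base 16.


11 (base 8) = 9 (decimal)
9 (decimal) = 9 (base 16)


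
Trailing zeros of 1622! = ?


floor(1622/5) = 324
floor(1622/25) = 64
floor(1622/125) = 12
floor(1622/625) = 2
Total = 402

402 trailing zeros


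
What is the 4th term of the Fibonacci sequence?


Sequence: 1, 1, 2, 3
F(4) = 3


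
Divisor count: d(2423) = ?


2423 = 2423^1
d(2423) = (1+1) = 2

2 divisors


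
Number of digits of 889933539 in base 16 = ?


889933539 in base 16 = 350B4EE3
Number of digits = 8

8 digits (base 16)


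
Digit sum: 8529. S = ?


8 + 5 + 2 + 9 = 24


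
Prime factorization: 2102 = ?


2102 / 2 = 1051
1051 / 1051 = 1
2102 = 2 × 1051


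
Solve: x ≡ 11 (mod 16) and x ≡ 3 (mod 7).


M = 16*7 = 112
M1 = M/16 = 7, M2 = M/7 = 16
M1^(-1) mod 16 = 7, M2^(-1) mod 7 = 4
x = 11*7*7 + 3*16*4 = 731
731 mod 112 = 59
Check: 59 mod 16 = 11 ✓, 59 mod 7 = 3 ✓

x ≡ 59 (mod 112)


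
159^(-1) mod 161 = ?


Use the extended Euclidean algorithm on (161, 159); each row r = 161*s + 159*t:
r=161, s=1, t=0
r=159, s=0, t=1
q=1: r=2, s=1, t=-1   [161*(1) + 159*(-1) = 2]
q=79: r=1, s=-79, t=80   [161*(-79) + 159*(80) = 1]
q=2: r=0, s=159, t=-161   [161*(159) + 159*(-161) = 0]
GCD = 1 with t = 80, so 159*(80) ≡ 1 (mod 161)
Inverse = 80 mod 161 = 80
Check: 159 * 80 = 12720 ≡ 1 (mod 161)

159^(-1) ≡ 80 (mod 161)


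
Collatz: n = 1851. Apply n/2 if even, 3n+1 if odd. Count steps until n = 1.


1851 → 5554 → 2777 → 8332 → 4166 → 2083 → 6250 → 3125 → 9376 → 4688 → 2344 → 1172 → 586 → 293 → 880 → 440 → 220 → 110 → 55 → 166 → 83 → 250 → 125 → 376 → 188 → 94 → 47 → 142 → 71 → 214 → 107 → 322 → 161 → 484 → 242 → 121 → 364 → 182 → 91 → 274 → 137 → 412 → 206 → 103 → 310 → 155 → 466 → 233 → 700 → 350 → 175 → 526 → 263 → 790 → 395 → 1186 → 593 → 1780 → 890 → 445 → 1336 → 668 → 334 → 167 → 502 → 251 → 754 → 377 → 1132 → 566 → 283 → 850 → 425 → 1276 → 638 → 319 → 958 → 479 → 1438 → 719 → 2158 → 1079 → 3238 → 1619 → 4858 → 2429 → 7288 → 3644 → 1822 → 911 → 2734 → 1367 → 4102 → 2051 → 6154 → 3077 → 9232 → 4616 → 2308 → 1154 → 577 → 1732 → 866 → 433 → 1300 → 650 → 325 → 976 → 488 → 244 → 122 → 61 → 184 → 92 → 46 → 23 → 70 → 35 → 106 → 53 → 160 → 80 → 40 → 20 → 10 → 5 → 16 → 8 → 4 → 2 → 1
Total steps = 130

130 steps


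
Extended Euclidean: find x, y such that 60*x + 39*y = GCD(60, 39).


Tabular extended Euclidean (each row: r = 60*s + 39*t):
r=60, s=1, t=0
r=39, s=0, t=1
q=1: r=21, s=1, t=-1   [60*(1) + 39*(-1) = 21]
q=1: r=18, s=-1, t=2   [60*(-1) + 39*(2) = 18]
q=1: r=3, s=2, t=-3   [60*(2) + 39*(-3) = 3]
q=6: r=0, s=-13, t=20   [60*(-13) + 39*(20) = 0]
GCD = 3; from the row with r=3: x=2, y=-3
Check: 60*(2) + 39*(-3) = 120 - 117 = 3

GCD = 3, x = 2, y = -3


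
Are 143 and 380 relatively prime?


Euclidean algorithm:
380 = 2 * 143 + 94
143 = 1 * 94 + 49
94 = 1 * 49 + 45
49 = 1 * 45 + 4
45 = 11 * 4 + 1
4 = 4 * 1 + 0
GCD(143, 380) = 1

Yes, coprime (GCD = 1)


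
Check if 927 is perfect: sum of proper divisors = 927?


Proper divisors of 927: 1, 3, 9, 103, 309
Sum = 1 + 3 + 9 + 103 + 309 = 425

No, 927 is not perfect (425 ≠ 927)


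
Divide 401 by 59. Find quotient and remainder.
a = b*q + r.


401 = 59 * 6 + 47
Check: 354 + 47 = 401

q = 6, r = 47


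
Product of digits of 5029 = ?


5 × 0 × 2 × 9 = 0


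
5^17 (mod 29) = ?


5^1 mod 29 = 5
5^2 mod 29 = 25
5^3 mod 29 = 9
5^4 mod 29 = 16
5^5 mod 29 = 22
5^6 mod 29 = 23
5^7 mod 29 = 28
5^8 mod 29 = 24
5^9 mod 29 = 4
5^10 mod 29 = 20
5^11 mod 29 = 13
5^12 mod 29 = 7
5^13 mod 29 = 6
5^14 mod 29 = 1
5^15 mod 29 = 5
5^16 mod 29 = 25
5^17 mod 29 = 9


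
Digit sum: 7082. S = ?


7 + 0 + 8 + 2 = 17


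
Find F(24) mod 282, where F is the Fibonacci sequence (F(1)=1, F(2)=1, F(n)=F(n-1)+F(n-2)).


F(k) mod 282 for k=1..24:
1, 1, 2, 3, 5, 8, 13, 21, 34, 55, 89, 144, 233, 95, 46, 141, 187, 46, 233, 279, 230, 227, 175, 120
F(24) mod 282 = 120


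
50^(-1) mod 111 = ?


Use the extended Euclidean algorithm on (111, 50); each row r = 111*s + 50*t:
r=111, s=1, t=0
r=50, s=0, t=1
q=2: r=11, s=1, t=-2   [111*(1) + 50*(-2) = 11]
q=4: r=6, s=-4, t=9   [111*(-4) + 50*(9) = 6]
q=1: r=5, s=5, t=-11   [111*(5) + 50*(-11) = 5]
q=1: r=1, s=-9, t=20   [111*(-9) + 50*(20) = 1]
q=5: r=0, s=50, t=-111   [111*(50) + 50*(-111) = 0]
GCD = 1 with t = 20, so 50*(20) ≡ 1 (mod 111)
Inverse = 20 mod 111 = 20
Check: 50 * 20 = 1000 ≡ 1 (mod 111)

50^(-1) ≡ 20 (mod 111)


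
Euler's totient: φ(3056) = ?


3056 = 2^4 × 191
Prime factors: 2, 191
φ(3056) = 3056 × (1-1/2) × (1-1/191)
= 3056 × 1/2 × 190/191 = 1520

φ(3056) = 1520


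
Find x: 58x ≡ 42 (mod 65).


GCD(58, 65) = 1, unique solution
a^(-1) mod 65 = 37
x = 37 * 42 mod 65 = 59

x ≡ 59 (mod 65)


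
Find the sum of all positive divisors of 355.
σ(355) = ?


Divisors of 355: 1, 5, 71, 355
Sum = 1 + 5 + 71 + 355 = 432

σ(355) = 432


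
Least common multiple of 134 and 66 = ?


GCD(134, 66) = 2
LCM = 134*66/2 = 8844/2 = 4422

LCM = 4422


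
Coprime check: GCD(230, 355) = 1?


Euclidean algorithm:
355 = 1 * 230 + 125
230 = 1 * 125 + 105
125 = 1 * 105 + 20
105 = 5 * 20 + 5
20 = 4 * 5 + 0
GCD(230, 355) = 5

No, not coprime (GCD = 5)


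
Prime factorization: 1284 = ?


1284 / 2 = 642
642 / 2 = 321
321 / 3 = 107
107 / 107 = 1
1284 = 2^2 × 3 × 107


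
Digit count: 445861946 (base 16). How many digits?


445861946 in base 16 = 1A93503A
Number of digits = 8

8 digits (base 16)


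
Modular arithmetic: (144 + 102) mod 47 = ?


144 + 102 = 246
246 mod 47 = 11


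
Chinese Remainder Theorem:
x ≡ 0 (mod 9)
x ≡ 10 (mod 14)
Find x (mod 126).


M = 9*14 = 126
M1 = M/9 = 14, M2 = M/14 = 9
M1^(-1) mod 9 = 2, M2^(-1) mod 14 = 11
x = 0*14*2 + 10*9*11 = 990
990 mod 126 = 108
Check: 108 mod 9 = 0 ✓, 108 mod 14 = 10 ✓

x ≡ 108 (mod 126)


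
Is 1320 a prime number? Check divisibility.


1320 / 2 = 660 (exact division)
1320 is NOT prime.

No, 1320 is not prime


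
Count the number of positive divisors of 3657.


3657 = 3^1 × 23^1 × 53^1
d(3657) = (1+1) × (1+1) × (1+1) = 8

8 divisors


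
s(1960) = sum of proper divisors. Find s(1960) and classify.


Proper divisors: 1, 2, 4, 5, 7, 8, 10, 14, 20, 28, 35, 40, 49, 56, 70, 98, 140, 196, 245, 280, 392, 490, 980
Sum = 1 + 2 + 4 + 5 + 7 + 8 + 10 + 14 + 20 + 28 + 35 + 40 + 49 + 56 + 70 + 98 + 140 + 196 + 245 + 280 + 392 + 490 + 980 = 3170
3170 > 1960 → abundant

s(1960) = 3170 (abundant)


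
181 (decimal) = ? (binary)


181 (base 10) = 181 (decimal)
181 (decimal) = 10110101 (base 2)


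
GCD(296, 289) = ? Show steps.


296 = 1 * 289 + 7
289 = 41 * 7 + 2
7 = 3 * 2 + 1
2 = 2 * 1 + 0
GCD = 1


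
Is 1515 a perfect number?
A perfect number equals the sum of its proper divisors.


Proper divisors of 1515: 1, 3, 5, 15, 101, 303, 505
Sum = 1 + 3 + 5 + 15 + 101 + 303 + 505 = 933

No, 1515 is not perfect (933 ≠ 1515)


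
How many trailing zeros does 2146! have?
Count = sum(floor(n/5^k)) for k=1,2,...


floor(2146/5) = 429
floor(2146/25) = 85
floor(2146/125) = 17
floor(2146/625) = 3
Total = 534

534 trailing zeros


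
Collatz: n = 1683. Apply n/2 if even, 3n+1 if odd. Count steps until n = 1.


1683 → 5050 → 2525 → 7576 → 3788 → 1894 → 947 → 2842 → 1421 → 4264 → 2132 → 1066 → 533 → 1600 → 800 → 400 → 200 → 100 → 50 → 25 → 76 → 38 → 19 → 58 → 29 → 88 → 44 → 22 → 11 → 34 → 17 → 52 → 26 → 13 → 40 → 20 → 10 → 5 → 16 → 8 → 4 → 2 → 1
Total steps = 42

42 steps


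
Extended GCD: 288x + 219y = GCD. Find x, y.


Tabular extended Euclidean (each row: r = 288*s + 219*t):
r=288, s=1, t=0
r=219, s=0, t=1
q=1: r=69, s=1, t=-1   [288*(1) + 219*(-1) = 69]
q=3: r=12, s=-3, t=4   [288*(-3) + 219*(4) = 12]
q=5: r=9, s=16, t=-21   [288*(16) + 219*(-21) = 9]
q=1: r=3, s=-19, t=25   [288*(-19) + 219*(25) = 3]
q=3: r=0, s=73, t=-96   [288*(73) + 219*(-96) = 0]
GCD = 3; from the row with r=3: x=-19, y=25
Check: 288*(-19) + 219*(25) = -5472 + 5475 = 3

GCD = 3, x = -19, y = 25


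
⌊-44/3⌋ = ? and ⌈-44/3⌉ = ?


-44/3 = -14.6667
floor = -15
ceil = -14

floor = -15, ceil = -14


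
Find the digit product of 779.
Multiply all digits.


7 × 7 × 9 = 441


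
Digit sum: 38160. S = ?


3 + 8 + 1 + 6 + 0 = 18


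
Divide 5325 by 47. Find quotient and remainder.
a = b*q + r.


5325 = 47 * 113 + 14
Check: 5311 + 14 = 5325

q = 113, r = 14


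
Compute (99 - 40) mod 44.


99 - 40 = 59
59 mod 44 = 15


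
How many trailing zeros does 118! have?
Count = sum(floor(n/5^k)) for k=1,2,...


floor(118/5) = 23
floor(118/25) = 4
Total = 27

27 trailing zeros


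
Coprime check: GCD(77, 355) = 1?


Euclidean algorithm:
355 = 4 * 77 + 47
77 = 1 * 47 + 30
47 = 1 * 30 + 17
30 = 1 * 17 + 13
17 = 1 * 13 + 4
13 = 3 * 4 + 1
4 = 4 * 1 + 0
GCD(77, 355) = 1

Yes, coprime (GCD = 1)


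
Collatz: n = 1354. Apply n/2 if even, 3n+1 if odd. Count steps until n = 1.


1354 → 677 → 2032 → 1016 → 508 → 254 → 127 → 382 → 191 → 574 → 287 → 862 → 431 → 1294 → 647 → 1942 → 971 → 2914 → 1457 → 4372 → 2186 → 1093 → 3280 → 1640 → 820 → 410 → 205 → 616 → 308 → 154 → 77 → 232 → 116 → 58 → 29 → 88 → 44 → 22 → 11 → 34 → 17 → 52 → 26 → 13 → 40 → 20 → 10 → 5 → 16 → 8 → 4 → 2 → 1
Total steps = 52

52 steps


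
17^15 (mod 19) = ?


17^1 mod 19 = 17
17^2 mod 19 = 4
17^3 mod 19 = 11
17^4 mod 19 = 16
17^5 mod 19 = 6
17^6 mod 19 = 7
17^7 mod 19 = 5
17^8 mod 19 = 9
17^9 mod 19 = 1
17^10 mod 19 = 17
17^11 mod 19 = 4
17^12 mod 19 = 11
17^13 mod 19 = 16
17^14 mod 19 = 6
17^15 mod 19 = 7


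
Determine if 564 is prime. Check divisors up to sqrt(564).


564 / 2 = 282 (exact division)
564 is NOT prime.

No, 564 is not prime


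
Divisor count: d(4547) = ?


4547 = 4547^1
d(4547) = (1+1) = 2

2 divisors


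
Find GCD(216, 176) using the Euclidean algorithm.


216 = 1 * 176 + 40
176 = 4 * 40 + 16
40 = 2 * 16 + 8
16 = 2 * 8 + 0
GCD = 8


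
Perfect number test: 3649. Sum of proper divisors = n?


Proper divisors of 3649: 1, 41, 89
Sum = 1 + 41 + 89 = 131

No, 3649 is not perfect (131 ≠ 3649)


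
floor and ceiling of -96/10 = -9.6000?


-96/10 = -9.6000
floor = -10
ceil = -9

floor = -10, ceil = -9


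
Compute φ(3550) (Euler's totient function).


3550 = 2 × 5^2 × 71
Prime factors: 2, 5, 71
φ(3550) = 3550 × (1-1/2) × (1-1/5) × (1-1/71)
= 3550 × 1/2 × 4/5 × 70/71 = 1400

φ(3550) = 1400


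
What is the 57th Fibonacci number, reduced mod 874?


F(k) mod 874 for k=1..57:
1, 1, 2, 3, 5, 8, 13, 21, 34, 55, 89, 144, 233, 377, 610, 113, 723, 836, 685, 647, 458, 231, 689, 46, 735, 781, 642, 549, 317, 866, 309, 301, 610, 37, 647, 684, 457, 267, 724, 117, 841, 84, 51, 135, 186, 321, 507, 828, 461, 415, 2, 417, 419, 836, 381, 343, 724
F(57) mod 874 = 724


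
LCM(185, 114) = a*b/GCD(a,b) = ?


GCD(185, 114) = 1
LCM = 185*114/1 = 21090/1 = 21090

LCM = 21090


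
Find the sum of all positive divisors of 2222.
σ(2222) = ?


Divisors of 2222: 1, 2, 11, 22, 101, 202, 1111, 2222
Sum = 1 + 2 + 11 + 22 + 101 + 202 + 1111 + 2222 = 3672

σ(2222) = 3672


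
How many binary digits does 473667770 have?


473667770 in base 2 = 11100001110111001100010111010
Number of digits = 29

29 digits (base 2)


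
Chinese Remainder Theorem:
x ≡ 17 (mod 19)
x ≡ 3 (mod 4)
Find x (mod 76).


M = 19*4 = 76
M1 = M/19 = 4, M2 = M/4 = 19
M1^(-1) mod 19 = 5, M2^(-1) mod 4 = 3
x = 17*4*5 + 3*19*3 = 511
511 mod 76 = 55
Check: 55 mod 19 = 17 ✓, 55 mod 4 = 3 ✓

x ≡ 55 (mod 76)


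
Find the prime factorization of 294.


294 / 2 = 147
147 / 3 = 49
49 / 7 = 7
7 / 7 = 1
294 = 2 × 3 × 7^2


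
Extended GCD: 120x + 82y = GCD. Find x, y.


Tabular extended Euclidean (each row: r = 120*s + 82*t):
r=120, s=1, t=0
r=82, s=0, t=1
q=1: r=38, s=1, t=-1   [120*(1) + 82*(-1) = 38]
q=2: r=6, s=-2, t=3   [120*(-2) + 82*(3) = 6]
q=6: r=2, s=13, t=-19   [120*(13) + 82*(-19) = 2]
q=3: r=0, s=-41, t=60   [120*(-41) + 82*(60) = 0]
GCD = 2; from the row with r=2: x=13, y=-19
Check: 120*(13) + 82*(-19) = 1560 - 1558 = 2

GCD = 2, x = 13, y = -19


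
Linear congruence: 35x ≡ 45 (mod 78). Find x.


GCD(35, 78) = 1, unique solution
a^(-1) mod 78 = 29
x = 29 * 45 mod 78 = 57

x ≡ 57 (mod 78)


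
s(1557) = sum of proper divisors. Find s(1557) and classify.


Proper divisors: 1, 3, 9, 173, 519
Sum = 1 + 3 + 9 + 173 + 519 = 705
705 < 1557 → deficient

s(1557) = 705 (deficient)


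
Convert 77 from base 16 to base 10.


77 (base 16) = 119 (decimal)
119 (decimal) = 119 (base 10)


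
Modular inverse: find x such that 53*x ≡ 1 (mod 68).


Use the extended Euclidean algorithm on (68, 53); each row r = 68*s + 53*t:
r=68, s=1, t=0
r=53, s=0, t=1
q=1: r=15, s=1, t=-1   [68*(1) + 53*(-1) = 15]
q=3: r=8, s=-3, t=4   [68*(-3) + 53*(4) = 8]
q=1: r=7, s=4, t=-5   [68*(4) + 53*(-5) = 7]
q=1: r=1, s=-7, t=9   [68*(-7) + 53*(9) = 1]
q=7: r=0, s=53, t=-68   [68*(53) + 53*(-68) = 0]
GCD = 1 with t = 9, so 53*(9) ≡ 1 (mod 68)
Inverse = 9 mod 68 = 9
Check: 53 * 9 = 477 ≡ 1 (mod 68)

53^(-1) ≡ 9 (mod 68)


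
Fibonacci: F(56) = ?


Sequence: 1, 1, 2, 3, 5, 8, 13, 21, 34, 55, 89, 144, 233, 377, 610, 987, 1597, 2584, 4181, 6765, 10946, 17711, 28657, 46368, 75025, 121393, 196418, 317811, 514229, 832040, 1346269, 2178309, 3524578, 5702887, 9227465, 14930352, 24157817, 39088169, 63245986, 102334155, 165580141, 267914296, 433494437, 701408733, 1134903170, 1836311903, 2971215073, 4807526976, 7778742049, 12586269025, 20365011074, 32951280099, 53316291173, 86267571272, 139583862445, 225851433717
F(56) = 225851433717


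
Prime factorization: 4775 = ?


4775 / 5 = 955
955 / 5 = 191
191 / 191 = 1
4775 = 5^2 × 191


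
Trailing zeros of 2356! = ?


floor(2356/5) = 471
floor(2356/25) = 94
floor(2356/125) = 18
floor(2356/625) = 3
Total = 586

586 trailing zeros


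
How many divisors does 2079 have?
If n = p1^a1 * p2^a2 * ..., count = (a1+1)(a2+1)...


2079 = 3^3 × 7^1 × 11^1
d(2079) = (3+1) × (1+1) × (1+1) = 16

16 divisors


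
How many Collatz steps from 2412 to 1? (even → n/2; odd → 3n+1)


2412 → 1206 → 603 → 1810 → 905 → 2716 → 1358 → 679 → 2038 → 1019 → 3058 → 1529 → 4588 → 2294 → 1147 → 3442 → 1721 → 5164 → 2582 → 1291 → 3874 → 1937 → 5812 → 2906 → 1453 → 4360 → 2180 → 1090 → 545 → 1636 → 818 → 409 → 1228 → 614 → 307 → 922 → 461 → 1384 → 692 → 346 → 173 → 520 → 260 → 130 → 65 → 196 → 98 → 49 → 148 → 74 → 37 → 112 → 56 → 28 → 14 → 7 → 22 → 11 → 34 → 17 → 52 → 26 → 13 → 40 → 20 → 10 → 5 → 16 → 8 → 4 → 2 → 1
Total steps = 71

71 steps


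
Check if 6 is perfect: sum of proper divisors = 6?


Proper divisors of 6: 1, 2, 3
Sum = 1 + 2 + 3 = 6

Yes, 6 is perfect (6 = 6)


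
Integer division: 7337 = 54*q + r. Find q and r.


7337 = 54 * 135 + 47
Check: 7290 + 47 = 7337

q = 135, r = 47


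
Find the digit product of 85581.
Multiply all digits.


8 × 5 × 5 × 8 × 1 = 1600


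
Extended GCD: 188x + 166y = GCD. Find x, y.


Tabular extended Euclidean (each row: r = 188*s + 166*t):
r=188, s=1, t=0
r=166, s=0, t=1
q=1: r=22, s=1, t=-1   [188*(1) + 166*(-1) = 22]
q=7: r=12, s=-7, t=8   [188*(-7) + 166*(8) = 12]
q=1: r=10, s=8, t=-9   [188*(8) + 166*(-9) = 10]
q=1: r=2, s=-15, t=17   [188*(-15) + 166*(17) = 2]
q=5: r=0, s=83, t=-94   [188*(83) + 166*(-94) = 0]
GCD = 2; from the row with r=2: x=-15, y=17
Check: 188*(-15) + 166*(17) = -2820 + 2822 = 2

GCD = 2, x = -15, y = 17


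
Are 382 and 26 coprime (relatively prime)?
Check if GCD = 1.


Euclidean algorithm:
382 = 14 * 26 + 18
26 = 1 * 18 + 8
18 = 2 * 8 + 2
8 = 4 * 2 + 0
GCD(382, 26) = 2

No, not coprime (GCD = 2)


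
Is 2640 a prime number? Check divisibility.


2640 / 2 = 1320 (exact division)
2640 is NOT prime.

No, 2640 is not prime


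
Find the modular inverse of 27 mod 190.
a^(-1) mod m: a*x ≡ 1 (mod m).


Use the extended Euclidean algorithm on (190, 27); each row r = 190*s + 27*t:
r=190, s=1, t=0
r=27, s=0, t=1
q=7: r=1, s=1, t=-7   [190*(1) + 27*(-7) = 1]
q=27: r=0, s=-27, t=190   [190*(-27) + 27*(190) = 0]
GCD = 1 with t = -7, so 27*(-7) ≡ 1 (mod 190)
Inverse = -7 mod 190 = 183
Check: 27 * 183 = 4941 ≡ 1 (mod 190)

27^(-1) ≡ 183 (mod 190)


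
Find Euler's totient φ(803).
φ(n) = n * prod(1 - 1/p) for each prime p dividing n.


803 = 11 × 73
Prime factors: 11, 73
φ(803) = 803 × (1-1/11) × (1-1/73)
= 803 × 10/11 × 72/73 = 720

φ(803) = 720


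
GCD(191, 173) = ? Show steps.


191 = 1 * 173 + 18
173 = 9 * 18 + 11
18 = 1 * 11 + 7
11 = 1 * 7 + 4
7 = 1 * 4 + 3
4 = 1 * 3 + 1
3 = 3 * 1 + 0
GCD = 1


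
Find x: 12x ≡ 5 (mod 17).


GCD(12, 17) = 1, unique solution
a^(-1) mod 17 = 10
x = 10 * 5 mod 17 = 16

x ≡ 16 (mod 17)


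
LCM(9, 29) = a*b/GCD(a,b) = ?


GCD(9, 29) = 1
LCM = 9*29/1 = 261/1 = 261

LCM = 261


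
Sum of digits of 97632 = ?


9 + 7 + 6 + 3 + 2 = 27


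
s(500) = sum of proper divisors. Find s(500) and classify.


Proper divisors: 1, 2, 4, 5, 10, 20, 25, 50, 100, 125, 250
Sum = 1 + 2 + 4 + 5 + 10 + 20 + 25 + 50 + 100 + 125 + 250 = 592
592 > 500 → abundant

s(500) = 592 (abundant)


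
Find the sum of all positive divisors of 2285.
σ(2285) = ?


Divisors of 2285: 1, 5, 457, 2285
Sum = 1 + 5 + 457 + 2285 = 2748

σ(2285) = 2748


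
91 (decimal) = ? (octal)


91 (base 10) = 91 (decimal)
91 (decimal) = 133 (base 8)


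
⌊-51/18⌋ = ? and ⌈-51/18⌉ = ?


-51/18 = -2.8333
floor = -3
ceil = -2

floor = -3, ceil = -2


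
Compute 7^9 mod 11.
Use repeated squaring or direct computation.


7^1 mod 11 = 7
7^2 mod 11 = 5
7^3 mod 11 = 2
7^4 mod 11 = 3
7^5 mod 11 = 10
7^6 mod 11 = 4
7^7 mod 11 = 6
7^8 mod 11 = 9
7^9 mod 11 = 8


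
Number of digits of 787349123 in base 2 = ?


787349123 in base 2 = 101110111011011111111010000011
Number of digits = 30

30 digits (base 2)


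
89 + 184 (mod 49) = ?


89 + 184 = 273
273 mod 49 = 28


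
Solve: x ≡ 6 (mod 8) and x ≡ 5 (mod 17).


M = 8*17 = 136
M1 = M/8 = 17, M2 = M/17 = 8
M1^(-1) mod 8 = 1, M2^(-1) mod 17 = 15
x = 6*17*1 + 5*8*15 = 702
702 mod 136 = 22
Check: 22 mod 8 = 6 ✓, 22 mod 17 = 5 ✓

x ≡ 22 (mod 136)


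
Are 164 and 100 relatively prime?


Euclidean algorithm:
164 = 1 * 100 + 64
100 = 1 * 64 + 36
64 = 1 * 36 + 28
36 = 1 * 28 + 8
28 = 3 * 8 + 4
8 = 2 * 4 + 0
GCD(164, 100) = 4

No, not coprime (GCD = 4)


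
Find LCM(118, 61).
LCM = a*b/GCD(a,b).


GCD(118, 61) = 1
LCM = 118*61/1 = 7198/1 = 7198

LCM = 7198


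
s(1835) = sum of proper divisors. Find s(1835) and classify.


Proper divisors: 1, 5, 367
Sum = 1 + 5 + 367 = 373
373 < 1835 → deficient

s(1835) = 373 (deficient)


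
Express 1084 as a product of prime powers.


1084 / 2 = 542
542 / 2 = 271
271 / 271 = 1
1084 = 2^2 × 271


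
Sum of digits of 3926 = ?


3 + 9 + 2 + 6 = 20


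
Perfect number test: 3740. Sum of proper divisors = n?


Proper divisors of 3740: 1, 2, 4, 5, 10, 11, 17, 20, 22, 34, 44, 55, 68, 85, 110, 170, 187, 220, 340, 374, 748, 935, 1870
Sum = 1 + 2 + 4 + 5 + 10 + 11 + 17 + 20 + 22 + 34 + 44 + 55 + 68 + 85 + 110 + 170 + 187 + 220 + 340 + 374 + 748 + 935 + 1870 = 5332

No, 3740 is not perfect (5332 ≠ 3740)


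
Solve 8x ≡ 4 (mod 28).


GCD(8, 28) = 4 divides 4
Divide: 2x ≡ 1 (mod 7)
x ≡ 4 (mod 7)


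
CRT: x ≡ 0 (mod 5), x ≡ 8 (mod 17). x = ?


M = 5*17 = 85
M1 = M/5 = 17, M2 = M/17 = 5
M1^(-1) mod 5 = 3, M2^(-1) mod 17 = 7
x = 0*17*3 + 8*5*7 = 280
280 mod 85 = 25
Check: 25 mod 5 = 0 ✓, 25 mod 17 = 8 ✓

x ≡ 25 (mod 85)


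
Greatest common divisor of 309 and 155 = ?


309 = 1 * 155 + 154
155 = 1 * 154 + 1
154 = 154 * 1 + 0
GCD = 1


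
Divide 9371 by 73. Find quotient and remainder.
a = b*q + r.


9371 = 73 * 128 + 27
Check: 9344 + 27 = 9371

q = 128, r = 27


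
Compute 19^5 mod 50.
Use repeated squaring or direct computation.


19^1 mod 50 = 19
19^2 mod 50 = 11
19^3 mod 50 = 9
19^4 mod 50 = 21
19^5 mod 50 = 49


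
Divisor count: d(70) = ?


70 = 2^1 × 5^1 × 7^1
d(70) = (1+1) × (1+1) × (1+1) = 8

8 divisors


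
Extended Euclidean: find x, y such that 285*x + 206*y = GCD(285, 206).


Tabular extended Euclidean (each row: r = 285*s + 206*t):
r=285, s=1, t=0
r=206, s=0, t=1
q=1: r=79, s=1, t=-1   [285*(1) + 206*(-1) = 79]
q=2: r=48, s=-2, t=3   [285*(-2) + 206*(3) = 48]
q=1: r=31, s=3, t=-4   [285*(3) + 206*(-4) = 31]
q=1: r=17, s=-5, t=7   [285*(-5) + 206*(7) = 17]
q=1: r=14, s=8, t=-11   [285*(8) + 206*(-11) = 14]
q=1: r=3, s=-13, t=18   [285*(-13) + 206*(18) = 3]
q=4: r=2, s=60, t=-83   [285*(60) + 206*(-83) = 2]
q=1: r=1, s=-73, t=101   [285*(-73) + 206*(101) = 1]
q=2: r=0, s=206, t=-285   [285*(206) + 206*(-285) = 0]
GCD = 1; from the row with r=1: x=-73, y=101
Check: 285*(-73) + 206*(101) = -20805 + 20806 = 1

GCD = 1, x = -73, y = 101


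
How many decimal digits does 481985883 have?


481985883 has 9 digits in base 10
floor(log10(481985883)) + 1 = floor(8.6830) + 1 = 9

9 digits (base 10)


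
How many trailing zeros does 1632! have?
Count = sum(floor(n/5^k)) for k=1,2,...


floor(1632/5) = 326
floor(1632/25) = 65
floor(1632/125) = 13
floor(1632/625) = 2
Total = 406

406 trailing zeros


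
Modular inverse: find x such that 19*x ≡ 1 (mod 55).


Use the extended Euclidean algorithm on (55, 19); each row r = 55*s + 19*t:
r=55, s=1, t=0
r=19, s=0, t=1
q=2: r=17, s=1, t=-2   [55*(1) + 19*(-2) = 17]
q=1: r=2, s=-1, t=3   [55*(-1) + 19*(3) = 2]
q=8: r=1, s=9, t=-26   [55*(9) + 19*(-26) = 1]
q=2: r=0, s=-19, t=55   [55*(-19) + 19*(55) = 0]
GCD = 1 with t = -26, so 19*(-26) ≡ 1 (mod 55)
Inverse = -26 mod 55 = 29
Check: 19 * 29 = 551 ≡ 1 (mod 55)

19^(-1) ≡ 29 (mod 55)


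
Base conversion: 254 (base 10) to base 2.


254 (base 10) = 254 (decimal)
254 (decimal) = 11111110 (base 2)


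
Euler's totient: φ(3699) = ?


3699 = 3^3 × 137
Prime factors: 3, 137
φ(3699) = 3699 × (1-1/3) × (1-1/137)
= 3699 × 2/3 × 136/137 = 2448

φ(3699) = 2448


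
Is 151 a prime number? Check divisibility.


Check divisors up to sqrt(151) = 12.2882
No divisors found.
151 is prime.

Yes, 151 is prime


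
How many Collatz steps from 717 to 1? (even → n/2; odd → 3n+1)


717 → 2152 → 1076 → 538 → 269 → 808 → 404 → 202 → 101 → 304 → 152 → 76 → 38 → 19 → 58 → 29 → 88 → 44 → 22 → 11 → 34 → 17 → 52 → 26 → 13 → 40 → 20 → 10 → 5 → 16 → 8 → 4 → 2 → 1
Total steps = 33

33 steps


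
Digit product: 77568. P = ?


7 × 7 × 5 × 6 × 8 = 11760


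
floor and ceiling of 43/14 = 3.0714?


43/14 = 3.0714
floor = 3
ceil = 4

floor = 3, ceil = 4


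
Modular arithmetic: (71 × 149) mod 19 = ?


71 × 149 = 10579
10579 mod 19 = 15


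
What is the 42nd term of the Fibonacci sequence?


Sequence: 1, 1, 2, 3, 5, 8, 13, 21, 34, 55, 89, 144, 233, 377, 610, 987, 1597, 2584, 4181, 6765, 10946, 17711, 28657, 46368, 75025, 121393, 196418, 317811, 514229, 832040, 1346269, 2178309, 3524578, 5702887, 9227465, 14930352, 24157817, 39088169, 63245986, 102334155, 165580141, 267914296
F(42) = 267914296


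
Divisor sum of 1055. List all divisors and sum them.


Divisors of 1055: 1, 5, 211, 1055
Sum = 1 + 5 + 211 + 1055 = 1272

σ(1055) = 1272


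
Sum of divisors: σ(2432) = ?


Divisors of 2432: 1, 2, 4, 8, 16, 19, 32, 38, 64, 76, 128, 152, 304, 608, 1216, 2432
Sum = 1 + 2 + 4 + 8 + 16 + 19 + 32 + 38 + 64 + 76 + 128 + 152 + 304 + 608 + 1216 + 2432 = 5100

σ(2432) = 5100


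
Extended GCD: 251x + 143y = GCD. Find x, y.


Tabular extended Euclidean (each row: r = 251*s + 143*t):
r=251, s=1, t=0
r=143, s=0, t=1
q=1: r=108, s=1, t=-1   [251*(1) + 143*(-1) = 108]
q=1: r=35, s=-1, t=2   [251*(-1) + 143*(2) = 35]
q=3: r=3, s=4, t=-7   [251*(4) + 143*(-7) = 3]
q=11: r=2, s=-45, t=79   [251*(-45) + 143*(79) = 2]
q=1: r=1, s=49, t=-86   [251*(49) + 143*(-86) = 1]
q=2: r=0, s=-143, t=251   [251*(-143) + 143*(251) = 0]
GCD = 1; from the row with r=1: x=49, y=-86
Check: 251*(49) + 143*(-86) = 12299 - 12298 = 1

GCD = 1, x = 49, y = -86


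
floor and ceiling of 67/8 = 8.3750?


67/8 = 8.3750
floor = 8
ceil = 9

floor = 8, ceil = 9


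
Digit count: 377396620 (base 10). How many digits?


377396620 has 9 digits in base 10
floor(log10(377396620)) + 1 = floor(8.5768) + 1 = 9

9 digits (base 10)


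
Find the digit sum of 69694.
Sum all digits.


6 + 9 + 6 + 9 + 4 = 34


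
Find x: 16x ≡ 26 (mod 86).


GCD(16, 86) = 2 divides 26
Divide: 8x ≡ 13 (mod 43)
x ≡ 7 (mod 43)


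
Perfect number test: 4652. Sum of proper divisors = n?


Proper divisors of 4652: 1, 2, 4, 1163, 2326
Sum = 1 + 2 + 4 + 1163 + 2326 = 3496

No, 4652 is not perfect (3496 ≠ 4652)


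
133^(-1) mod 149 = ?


Use the extended Euclidean algorithm on (149, 133); each row r = 149*s + 133*t:
r=149, s=1, t=0
r=133, s=0, t=1
q=1: r=16, s=1, t=-1   [149*(1) + 133*(-1) = 16]
q=8: r=5, s=-8, t=9   [149*(-8) + 133*(9) = 5]
q=3: r=1, s=25, t=-28   [149*(25) + 133*(-28) = 1]
q=5: r=0, s=-133, t=149   [149*(-133) + 133*(149) = 0]
GCD = 1 with t = -28, so 133*(-28) ≡ 1 (mod 149)
Inverse = -28 mod 149 = 121
Check: 133 * 121 = 16093 ≡ 1 (mod 149)

133^(-1) ≡ 121 (mod 149)


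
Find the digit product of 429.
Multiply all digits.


4 × 2 × 9 = 72


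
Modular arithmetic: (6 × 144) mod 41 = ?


6 × 144 = 864
864 mod 41 = 3


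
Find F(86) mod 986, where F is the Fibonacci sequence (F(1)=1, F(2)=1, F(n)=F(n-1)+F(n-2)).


F(k) mod 986 for k=1..86:
1, 1, 2, 3, 5, 8, 13, 21, 34, 55, 89, 144, 233, 377, 610, 1, 611, 612, 237, 849, 100, 949, 63, 26, 89, 115, 204, 319, 523, 842, 379, 235, 614, 849, 477, 340, 817, 171, 2, 173, 175, 348, 523, 871, 408, 293, 701, 8, 709, 717, 440, 171, 611, 782, 407, 203, 610, 813, 437, 264, 701, 965, 680, 659, 353, 26, 379, 405, 784, 203, 1, 204, 205, 409, 614, 37, 651, 688, 353, 55, 408, 463, 871, 348, 233, 581
F(86) mod 986 = 581


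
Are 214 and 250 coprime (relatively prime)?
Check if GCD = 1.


Euclidean algorithm:
250 = 1 * 214 + 36
214 = 5 * 36 + 34
36 = 1 * 34 + 2
34 = 17 * 2 + 0
GCD(214, 250) = 2

No, not coprime (GCD = 2)


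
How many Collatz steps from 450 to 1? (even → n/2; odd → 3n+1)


450 → 225 → 676 → 338 → 169 → 508 → 254 → 127 → 382 → 191 → 574 → 287 → 862 → 431 → 1294 → 647 → 1942 → 971 → 2914 → 1457 → 4372 → 2186 → 1093 → 3280 → 1640 → 820 → 410 → 205 → 616 → 308 → 154 → 77 → 232 → 116 → 58 → 29 → 88 → 44 → 22 → 11 → 34 → 17 → 52 → 26 → 13 → 40 → 20 → 10 → 5 → 16 → 8 → 4 → 2 → 1
Total steps = 53

53 steps


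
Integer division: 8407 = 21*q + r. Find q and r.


8407 = 21 * 400 + 7
Check: 8400 + 7 = 8407

q = 400, r = 7


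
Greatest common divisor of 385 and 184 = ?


385 = 2 * 184 + 17
184 = 10 * 17 + 14
17 = 1 * 14 + 3
14 = 4 * 3 + 2
3 = 1 * 2 + 1
2 = 2 * 1 + 0
GCD = 1


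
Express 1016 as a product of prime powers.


1016 / 2 = 508
508 / 2 = 254
254 / 2 = 127
127 / 127 = 1
1016 = 2^3 × 127


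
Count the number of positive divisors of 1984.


1984 = 2^6 × 31^1
d(1984) = (6+1) × (1+1) = 14

14 divisors


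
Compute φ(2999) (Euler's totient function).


2999 = 2999
Prime factors: 2999
φ(2999) = 2999 × (1-1/2999)
= 2999 × 2998/2999 = 2998

φ(2999) = 2998


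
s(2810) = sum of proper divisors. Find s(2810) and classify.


Proper divisors: 1, 2, 5, 10, 281, 562, 1405
Sum = 1 + 2 + 5 + 10 + 281 + 562 + 1405 = 2266
2266 < 2810 → deficient

s(2810) = 2266 (deficient)


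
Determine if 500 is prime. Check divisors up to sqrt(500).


500 / 2 = 250 (exact division)
500 is NOT prime.

No, 500 is not prime


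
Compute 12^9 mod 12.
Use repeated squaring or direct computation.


12^1 mod 12 = 0
12^2 mod 12 = 0
12^3 mod 12 = 0
12^4 mod 12 = 0
12^5 mod 12 = 0
12^6 mod 12 = 0
12^7 mod 12 = 0
12^8 mod 12 = 0
12^9 mod 12 = 0


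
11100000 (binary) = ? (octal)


11100000 (base 2) = 224 (decimal)
224 (decimal) = 340 (base 8)


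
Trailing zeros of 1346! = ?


floor(1346/5) = 269
floor(1346/25) = 53
floor(1346/125) = 10
floor(1346/625) = 2
Total = 334

334 trailing zeros


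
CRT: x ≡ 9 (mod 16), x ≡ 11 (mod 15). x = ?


M = 16*15 = 240
M1 = M/16 = 15, M2 = M/15 = 16
M1^(-1) mod 16 = 15, M2^(-1) mod 15 = 1
x = 9*15*15 + 11*16*1 = 2201
2201 mod 240 = 41
Check: 41 mod 16 = 9 ✓, 41 mod 15 = 11 ✓

x ≡ 41 (mod 240)


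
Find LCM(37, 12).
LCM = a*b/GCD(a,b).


GCD(37, 12) = 1
LCM = 37*12/1 = 444/1 = 444

LCM = 444


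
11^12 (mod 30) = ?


11^1 mod 30 = 11
11^2 mod 30 = 1
11^3 mod 30 = 11
11^4 mod 30 = 1
11^5 mod 30 = 11
11^6 mod 30 = 1
11^7 mod 30 = 11
11^8 mod 30 = 1
11^9 mod 30 = 11
11^10 mod 30 = 1
11^11 mod 30 = 11
11^12 mod 30 = 1


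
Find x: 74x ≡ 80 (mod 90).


GCD(74, 90) = 2 divides 80
Divide: 37x ≡ 40 (mod 45)
x ≡ 40 (mod 45)


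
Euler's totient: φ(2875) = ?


2875 = 5^3 × 23
Prime factors: 5, 23
φ(2875) = 2875 × (1-1/5) × (1-1/23)
= 2875 × 4/5 × 22/23 = 2200

φ(2875) = 2200


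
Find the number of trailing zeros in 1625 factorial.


floor(1625/5) = 325
floor(1625/25) = 65
floor(1625/125) = 13
floor(1625/625) = 2
Total = 405

405 trailing zeros


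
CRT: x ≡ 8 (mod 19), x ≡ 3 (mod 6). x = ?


M = 19*6 = 114
M1 = M/19 = 6, M2 = M/6 = 19
M1^(-1) mod 19 = 16, M2^(-1) mod 6 = 1
x = 8*6*16 + 3*19*1 = 825
825 mod 114 = 27
Check: 27 mod 19 = 8 ✓, 27 mod 6 = 3 ✓

x ≡ 27 (mod 114)


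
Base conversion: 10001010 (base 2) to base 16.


10001010 (base 2) = 138 (decimal)
138 (decimal) = 8A (base 16)


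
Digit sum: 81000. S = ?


8 + 1 + 0 + 0 + 0 = 9


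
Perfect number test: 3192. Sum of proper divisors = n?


Proper divisors of 3192: 1, 2, 3, 4, 6, 7, 8, 12, 14, 19, 21, 24, 28, 38, 42, 56, 57, 76, 84, 114, 133, 152, 168, 228, 266, 399, 456, 532, 798, 1064, 1596
Sum = 1 + 2 + 3 + 4 + 6 + 7 + 8 + 12 + 14 + 19 + 21 + 24 + 28 + 38 + 42 + 56 + 57 + 76 + 84 + 114 + 133 + 152 + 168 + 228 + 266 + 399 + 456 + 532 + 798 + 1064 + 1596 = 6408

No, 3192 is not perfect (6408 ≠ 3192)
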